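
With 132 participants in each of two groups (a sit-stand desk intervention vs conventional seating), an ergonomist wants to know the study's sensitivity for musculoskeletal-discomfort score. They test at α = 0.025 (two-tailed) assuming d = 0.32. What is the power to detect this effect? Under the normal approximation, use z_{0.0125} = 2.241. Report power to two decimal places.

For two equal groups, power = Φ(d·√(n/2) − z_{α/2}).
d·√(n/2) = 0.32 × √(132/2) = 0.32 × 8.124 = 2.600.
z_β = 2.600 − 2.241 = 0.359.
Power = Φ(0.359) = 0.640.

power ≈ 0.64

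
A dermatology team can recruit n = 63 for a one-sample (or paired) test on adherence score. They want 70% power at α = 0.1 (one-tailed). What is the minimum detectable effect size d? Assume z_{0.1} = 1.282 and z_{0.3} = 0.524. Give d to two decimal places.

d_min ≈ 0.23

For a single sample (or paired design) of n = 63: d_min = (z_{α} + z_β)/√n.
z-sum = 1.282 + 0.524 = 1.806.
d_min = 1.806 / √63 = 1.806 / 7.937 = 0.228.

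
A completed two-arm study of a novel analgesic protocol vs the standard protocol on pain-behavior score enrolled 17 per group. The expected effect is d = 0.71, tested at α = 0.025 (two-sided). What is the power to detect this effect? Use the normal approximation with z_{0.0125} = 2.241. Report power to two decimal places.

For two equal groups, power = Φ(d·√(n/2) − z_{α/2}).
d·√(n/2) = 0.71 × √(17/2) = 0.71 × 2.915 = 2.070.
z_β = 2.070 − 2.241 = -0.171.
Power = Φ(-0.171) = 0.432.

power ≈ 0.43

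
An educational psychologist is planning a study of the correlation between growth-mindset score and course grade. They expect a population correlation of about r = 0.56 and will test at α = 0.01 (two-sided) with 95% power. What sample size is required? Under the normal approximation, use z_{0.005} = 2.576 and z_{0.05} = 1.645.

Fisher's z: C = ½·ln((1+r)/(1−r)) = ½·ln(3.5455) = 0.6328.
n = ((z_{α/2} + z_β)/C)² + 3.
(2.576 + 1.645) / 0.6328 = 4.221 / 0.6328 = 6.670.
n = 6.670² + 3 = 44.49 + 3 = 47.5.
Round up.

n = 48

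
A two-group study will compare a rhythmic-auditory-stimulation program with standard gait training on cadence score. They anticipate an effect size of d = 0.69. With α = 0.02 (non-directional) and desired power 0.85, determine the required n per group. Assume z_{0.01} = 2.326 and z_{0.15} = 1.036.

n = 48 per group

For two independent groups with equal n: n = 2·((z_{α/2} + z_β) / d)².
z_{α/2} + z_β = 2.326 + 1.036 = 3.362.
n = 2 × (3.362 / 0.69)² = 2 × 4.872² = 2 × 23.74 = 47.5.
Round up to the next whole participant.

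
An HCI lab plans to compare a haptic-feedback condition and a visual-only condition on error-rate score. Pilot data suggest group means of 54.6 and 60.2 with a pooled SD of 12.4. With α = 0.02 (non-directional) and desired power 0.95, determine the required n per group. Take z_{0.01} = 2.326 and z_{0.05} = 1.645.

n = 155 per group

Cohen's d = |M₁ − M₂| / SD_pooled = |54.6 − 60.2| / 12.4 = 5.6 / 12.4 = 0.452.
For two independent groups with equal n: n = 2·((z_{α/2} + z_β) / d)².
z_{α/2} + z_β = 2.326 + 1.645 = 3.971.
n = 2 × (3.971 / 0.452)² = 2 × 8.785² = 2 × 77.18 = 154.4.
Round up to the next whole participant.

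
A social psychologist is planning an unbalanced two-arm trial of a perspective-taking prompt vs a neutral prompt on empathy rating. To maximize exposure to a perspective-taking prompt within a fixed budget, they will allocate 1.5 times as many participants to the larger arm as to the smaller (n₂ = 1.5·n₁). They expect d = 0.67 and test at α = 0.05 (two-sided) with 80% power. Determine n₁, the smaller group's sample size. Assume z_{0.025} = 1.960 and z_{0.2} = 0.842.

With allocation ratio k = n₂/n₁ = 1.5, Var(x̄₁−x̄₂) = σ²(1/n₁ + 1/(k·n₁)) = σ²·(k+1)/(k·n₁).
So n₁ = (1 + 1/k)·((z_{α/2} + z_β)/d)² = 1.667 × (2.802/0.67)².
n₁ = 1.667 × 17.49 = 29.1.
Round up: n₁ = 30, giving n₂ = 1.5 × 30 = 45.

n₁ = 30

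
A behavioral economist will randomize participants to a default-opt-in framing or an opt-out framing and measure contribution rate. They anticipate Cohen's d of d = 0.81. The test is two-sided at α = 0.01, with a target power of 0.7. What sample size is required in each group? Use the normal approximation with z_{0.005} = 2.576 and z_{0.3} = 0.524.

For two independent groups with equal n: n = 2·((z_{α/2} + z_β) / d)².
z_{α/2} + z_β = 2.576 + 0.524 = 3.100.
n = 2 × (3.100 / 0.81)² = 2 × 3.827² = 2 × 14.65 = 29.3.
Round up to the next whole participant.

n = 30 per group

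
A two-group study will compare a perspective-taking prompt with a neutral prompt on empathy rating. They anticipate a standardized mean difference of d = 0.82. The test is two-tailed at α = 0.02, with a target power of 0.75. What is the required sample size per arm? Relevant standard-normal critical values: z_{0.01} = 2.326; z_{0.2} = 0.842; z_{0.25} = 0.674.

For two independent groups with equal n: n = 2·((z_{α/2} + z_β) / d)².
z_{α/2} + z_β = 2.326 + 0.674 = 3.000.
n = 2 × (3.000 / 0.82)² = 2 × 3.659² = 2 × 13.38 = 26.8.
Round up to the next whole participant.

n = 27 per group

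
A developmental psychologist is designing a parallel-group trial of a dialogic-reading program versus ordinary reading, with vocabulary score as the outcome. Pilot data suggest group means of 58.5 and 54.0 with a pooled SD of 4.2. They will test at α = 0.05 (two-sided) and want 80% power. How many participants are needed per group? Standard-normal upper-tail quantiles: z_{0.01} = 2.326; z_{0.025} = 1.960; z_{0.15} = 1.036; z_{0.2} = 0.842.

Cohen's d = |M₁ − M₂| / SD_pooled = |58.5 − 54.0| / 4.2 = 4.5 / 4.2 = 1.071.
For two independent groups with equal n: n = 2·((z_{α/2} + z_β) / d)².
z_{α/2} + z_β = 1.960 + 0.842 = 2.802.
n = 2 × (2.802 / 1.071)² = 2 × 2.616² = 2 × 6.84 = 13.7.
Round up to the next whole participant.

n = 14 per group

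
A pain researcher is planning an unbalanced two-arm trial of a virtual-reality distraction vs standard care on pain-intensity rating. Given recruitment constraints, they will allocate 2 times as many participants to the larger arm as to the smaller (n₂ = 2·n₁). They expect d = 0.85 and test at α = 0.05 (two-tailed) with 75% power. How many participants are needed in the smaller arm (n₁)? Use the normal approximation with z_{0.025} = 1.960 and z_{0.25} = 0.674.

With allocation ratio k = n₂/n₁ = 2, Var(x̄₁−x̄₂) = σ²(1/n₁ + 1/(k·n₁)) = σ²·(k+1)/(k·n₁).
So n₁ = (1 + 1/k)·((z_{α/2} + z_β)/d)² = 1.500 × (2.634/0.85)².
n₁ = 1.500 × 9.60 = 14.4.
Round up: n₁ = 15, giving n₂ = 2 × 15 = 30.

n₁ = 15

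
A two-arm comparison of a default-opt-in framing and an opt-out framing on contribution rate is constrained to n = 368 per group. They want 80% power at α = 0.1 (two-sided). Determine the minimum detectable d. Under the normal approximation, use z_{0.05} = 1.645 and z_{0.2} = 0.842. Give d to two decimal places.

For two independent groups of n = 368 each: d_min = (z_{α/2} + z_β)·√(2/n).
z-sum = 1.645 + 0.842 = 2.487.
d_min = 2.487 × √(2/368) = 2.487 × 0.0737 = 0.183.

d_min ≈ 0.18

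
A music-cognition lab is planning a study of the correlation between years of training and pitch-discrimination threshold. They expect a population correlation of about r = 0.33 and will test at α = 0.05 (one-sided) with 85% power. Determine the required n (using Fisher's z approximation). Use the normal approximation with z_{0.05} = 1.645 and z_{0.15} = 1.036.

n = 65

Fisher's z: C = ½·ln((1+r)/(1−r)) = ½·ln(1.9851) = 0.3428.
n = ((z_{α} + z_β)/C)² + 3.
(1.645 + 1.036) / 0.3428 = 2.681 / 0.3428 = 7.821.
n = 7.821² + 3 = 61.17 + 3 = 64.2.
Round up.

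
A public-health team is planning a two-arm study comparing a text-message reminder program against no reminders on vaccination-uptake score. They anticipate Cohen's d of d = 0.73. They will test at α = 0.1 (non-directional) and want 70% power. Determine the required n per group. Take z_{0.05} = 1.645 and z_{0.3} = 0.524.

n = 18 per group

For two independent groups with equal n: n = 2·((z_{α/2} + z_β) / d)².
z_{α/2} + z_β = 1.645 + 0.524 = 2.169.
n = 2 × (2.169 / 0.73)² = 2 × 2.971² = 2 × 8.83 = 17.7.
Round up to the next whole participant.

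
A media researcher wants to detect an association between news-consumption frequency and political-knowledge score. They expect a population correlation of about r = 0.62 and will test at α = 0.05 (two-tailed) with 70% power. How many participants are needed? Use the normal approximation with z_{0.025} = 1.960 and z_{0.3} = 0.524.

n = 15

Fisher's z: C = ½·ln((1+r)/(1−r)) = ½·ln(4.2632) = 0.7250.
n = ((z_{α/2} + z_β)/C)² + 3.
(1.960 + 0.524) / 0.7250 = 2.484 / 0.7250 = 3.426.
n = 3.426² + 3 = 11.74 + 3 = 14.7.
Round up.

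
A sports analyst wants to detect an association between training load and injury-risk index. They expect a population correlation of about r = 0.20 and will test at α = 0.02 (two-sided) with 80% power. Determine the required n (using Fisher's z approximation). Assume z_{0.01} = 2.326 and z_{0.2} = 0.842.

Fisher's z: C = ½·ln((1+r)/(1−r)) = ½·ln(1.5000) = 0.2027.
n = ((z_{α/2} + z_β)/C)² + 3.
(2.326 + 0.842) / 0.2027 = 3.168 / 0.2027 = 15.629.
n = 15.629² + 3 = 244.27 + 3 = 247.3.
Round up.

n = 248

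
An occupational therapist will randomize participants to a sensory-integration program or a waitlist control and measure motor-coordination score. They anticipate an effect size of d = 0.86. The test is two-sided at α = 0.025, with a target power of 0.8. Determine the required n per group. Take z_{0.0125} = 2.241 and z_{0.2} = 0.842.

For two independent groups with equal n: n = 2·((z_{α/2} + z_β) / d)².
z_{α/2} + z_β = 2.241 + 0.842 = 3.083.
n = 2 × (3.083 / 0.86)² = 2 × 3.585² = 2 × 12.85 = 25.7.
Round up to the next whole participant.

n = 26 per group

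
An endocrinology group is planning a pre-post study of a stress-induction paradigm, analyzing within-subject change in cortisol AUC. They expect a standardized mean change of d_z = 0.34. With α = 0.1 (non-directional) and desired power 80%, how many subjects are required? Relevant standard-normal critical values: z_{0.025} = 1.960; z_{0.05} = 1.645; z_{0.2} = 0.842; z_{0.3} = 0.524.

For a paired (one-sample on differences) test: n = ((z_{α/2} + z_β) / d)².
z_{α/2} + z_β = 1.645 + 0.842 = 2.487.
n = (2.487 / 0.34)² = 7.315² = 53.50.
Round up.

n = 54 pairs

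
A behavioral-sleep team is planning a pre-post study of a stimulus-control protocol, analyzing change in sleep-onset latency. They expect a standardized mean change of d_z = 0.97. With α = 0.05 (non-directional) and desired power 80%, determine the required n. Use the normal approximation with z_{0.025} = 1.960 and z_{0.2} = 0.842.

For a paired (one-sample on differences) test: n = ((z_{α/2} + z_β) / d)².
z_{α/2} + z_β = 1.960 + 0.842 = 2.802.
n = (2.802 / 0.97)² = 2.889² = 8.34.
Round up.

n = 9 pairs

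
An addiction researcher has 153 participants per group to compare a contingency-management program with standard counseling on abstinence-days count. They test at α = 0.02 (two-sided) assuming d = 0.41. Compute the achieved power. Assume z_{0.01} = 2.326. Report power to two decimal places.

power ≈ 0.90

For two equal groups, power = Φ(d·√(n/2) − z_{α/2}).
d·√(n/2) = 0.41 × √(153/2) = 0.41 × 8.746 = 3.586.
z_β = 3.586 − 2.326 = 1.260.
Power = Φ(1.260) = 0.896.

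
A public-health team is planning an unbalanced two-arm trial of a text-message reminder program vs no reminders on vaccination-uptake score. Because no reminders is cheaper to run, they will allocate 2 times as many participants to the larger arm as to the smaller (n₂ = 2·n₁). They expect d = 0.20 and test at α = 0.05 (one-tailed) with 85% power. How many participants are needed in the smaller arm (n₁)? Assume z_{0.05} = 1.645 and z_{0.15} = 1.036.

n₁ = 270

With allocation ratio k = n₂/n₁ = 2, Var(x̄₁−x̄₂) = σ²(1/n₁ + 1/(k·n₁)) = σ²·(k+1)/(k·n₁).
So n₁ = (1 + 1/k)·((z_{α} + z_β)/d)² = 1.500 × (2.681/0.20)².
n₁ = 1.500 × 179.69 = 269.5.
Round up: n₁ = 270, giving n₂ = 2 × 270 = 540.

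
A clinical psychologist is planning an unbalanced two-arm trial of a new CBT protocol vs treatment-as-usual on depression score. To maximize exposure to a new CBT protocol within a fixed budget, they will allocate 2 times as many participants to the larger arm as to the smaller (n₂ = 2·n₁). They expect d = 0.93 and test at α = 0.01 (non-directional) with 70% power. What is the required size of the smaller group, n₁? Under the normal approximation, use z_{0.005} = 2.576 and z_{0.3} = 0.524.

n₁ = 17

With allocation ratio k = n₂/n₁ = 2, Var(x̄₁−x̄₂) = σ²(1/n₁ + 1/(k·n₁)) = σ²·(k+1)/(k·n₁).
So n₁ = (1 + 1/k)·((z_{α/2} + z_β)/d)² = 1.500 × (3.100/0.93)².
n₁ = 1.500 × 11.11 = 16.7.
Round up: n₁ = 17, giving n₂ = 2 × 17 = 34.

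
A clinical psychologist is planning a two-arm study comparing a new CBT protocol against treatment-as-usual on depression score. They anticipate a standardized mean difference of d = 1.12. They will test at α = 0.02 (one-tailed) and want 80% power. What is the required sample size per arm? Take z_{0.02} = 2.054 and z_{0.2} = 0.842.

For two independent groups with equal n: n = 2·((z_{α} + z_β) / d)².
z_{α} + z_β = 2.054 + 0.842 = 2.896.
n = 2 × (2.896 / 1.12)² = 2 × 2.586² = 2 × 6.69 = 13.4.
Round up to the next whole participant.

n = 14 per group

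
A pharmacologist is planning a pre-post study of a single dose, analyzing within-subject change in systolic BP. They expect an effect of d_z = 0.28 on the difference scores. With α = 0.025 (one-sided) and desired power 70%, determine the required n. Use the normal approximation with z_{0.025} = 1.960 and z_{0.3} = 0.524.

For a paired (one-sample on differences) test: n = ((z_{α} + z_β) / d)².
z_{α} + z_β = 1.960 + 0.524 = 2.484.
n = (2.484 / 0.28)² = 8.871² = 78.70.
Round up.

n = 79 pairs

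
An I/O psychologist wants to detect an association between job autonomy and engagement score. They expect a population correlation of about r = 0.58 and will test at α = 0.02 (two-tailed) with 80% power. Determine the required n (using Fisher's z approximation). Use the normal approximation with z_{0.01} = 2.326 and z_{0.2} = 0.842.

Fisher's z: C = ½·ln((1+r)/(1−r)) = ½·ln(3.7619) = 0.6625.
n = ((z_{α/2} + z_β)/C)² + 3.
(2.326 + 0.842) / 0.6625 = 3.168 / 0.6625 = 4.782.
n = 4.782² + 3 = 22.87 + 3 = 25.9.
Round up.

n = 26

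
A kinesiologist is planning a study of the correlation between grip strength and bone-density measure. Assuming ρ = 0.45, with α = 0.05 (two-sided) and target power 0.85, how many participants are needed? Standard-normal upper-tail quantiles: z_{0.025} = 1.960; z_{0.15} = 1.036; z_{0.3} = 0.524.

n = 42

Fisher's z: C = ½·ln((1+r)/(1−r)) = ½·ln(2.6364) = 0.4847.
n = ((z_{α/2} + z_β)/C)² + 3.
(1.960 + 1.036) / 0.4847 = 2.996 / 0.4847 = 6.181.
n = 6.181² + 3 = 38.21 + 3 = 41.2.
Round up.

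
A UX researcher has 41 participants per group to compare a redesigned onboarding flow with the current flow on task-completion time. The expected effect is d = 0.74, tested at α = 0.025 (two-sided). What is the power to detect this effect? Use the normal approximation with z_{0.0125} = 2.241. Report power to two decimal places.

For two equal groups, power = Φ(d·√(n/2) − z_{α/2}).
d·√(n/2) = 0.74 × √(41/2) = 0.74 × 4.528 = 3.350.
z_β = 3.350 − 2.241 = 1.109.
Power = Φ(1.109) = 0.866.

power ≈ 0.87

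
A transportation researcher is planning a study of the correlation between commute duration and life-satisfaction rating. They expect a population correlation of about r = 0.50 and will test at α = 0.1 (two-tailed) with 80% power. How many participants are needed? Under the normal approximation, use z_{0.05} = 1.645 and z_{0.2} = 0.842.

Fisher's z: C = ½·ln((1+r)/(1−r)) = ½·ln(3.0000) = 0.5493.
n = ((z_{α/2} + z_β)/C)² + 3.
(1.645 + 0.842) / 0.5493 = 2.487 / 0.5493 = 4.528.
n = 4.528² + 3 = 20.50 + 3 = 23.5.
Round up.

n = 24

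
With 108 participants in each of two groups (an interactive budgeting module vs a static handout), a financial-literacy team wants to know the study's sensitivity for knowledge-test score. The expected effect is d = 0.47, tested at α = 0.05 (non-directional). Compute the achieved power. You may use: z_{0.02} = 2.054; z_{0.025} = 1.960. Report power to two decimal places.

power ≈ 0.93

For two equal groups, power = Φ(d·√(n/2) − z_{α/2}).
d·√(n/2) = 0.47 × √(108/2) = 0.47 × 7.348 = 3.454.
z_β = 3.454 − 1.960 = 1.494.
Power = Φ(1.494) = 0.932.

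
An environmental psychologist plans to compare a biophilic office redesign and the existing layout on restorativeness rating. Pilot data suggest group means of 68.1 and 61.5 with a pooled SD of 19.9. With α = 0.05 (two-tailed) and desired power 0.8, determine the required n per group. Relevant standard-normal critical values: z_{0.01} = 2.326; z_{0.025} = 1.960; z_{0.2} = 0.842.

n = 143 per group

Cohen's d = |M₁ − M₂| / SD_pooled = |68.1 − 61.5| / 19.9 = 6.6 / 19.9 = 0.332.
For two independent groups with equal n: n = 2·((z_{α/2} + z_β) / d)².
z_{α/2} + z_β = 1.960 + 0.842 = 2.802.
n = 2 × (2.802 / 0.332)² = 2 × 8.440² = 2 × 71.23 = 142.5.
Round up to the next whole participant.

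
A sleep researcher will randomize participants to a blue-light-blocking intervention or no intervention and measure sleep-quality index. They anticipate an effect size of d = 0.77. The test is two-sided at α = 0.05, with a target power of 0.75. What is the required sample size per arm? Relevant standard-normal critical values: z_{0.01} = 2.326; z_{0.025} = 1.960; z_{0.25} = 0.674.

For two independent groups with equal n: n = 2·((z_{α/2} + z_β) / d)².
z_{α/2} + z_β = 1.960 + 0.674 = 2.634.
n = 2 × (2.634 / 0.77)² = 2 × 3.421² = 2 × 11.70 = 23.4.
Round up to the next whole participant.

n = 24 per group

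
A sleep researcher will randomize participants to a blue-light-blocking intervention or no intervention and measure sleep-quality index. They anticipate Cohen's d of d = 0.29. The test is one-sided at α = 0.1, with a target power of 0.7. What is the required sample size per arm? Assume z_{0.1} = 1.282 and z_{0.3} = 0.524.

For two independent groups with equal n: n = 2·((z_{α} + z_β) / d)².
z_{α} + z_β = 1.282 + 0.524 = 1.806.
n = 2 × (1.806 / 0.29)² = 2 × 6.228² = 2 × 38.78 = 77.6.
Round up to the next whole participant.

n = 78 per group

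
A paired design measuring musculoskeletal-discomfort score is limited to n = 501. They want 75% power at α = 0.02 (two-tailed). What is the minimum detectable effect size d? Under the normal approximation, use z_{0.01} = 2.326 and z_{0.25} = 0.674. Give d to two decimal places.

For a single sample (or paired design) of n = 501: d_min = (z_{α/2} + z_β)/√n.
z-sum = 2.326 + 0.674 = 3.000.
d_min = 3.000 / √501 = 3.000 / 22.383 = 0.134.

d_min ≈ 0.13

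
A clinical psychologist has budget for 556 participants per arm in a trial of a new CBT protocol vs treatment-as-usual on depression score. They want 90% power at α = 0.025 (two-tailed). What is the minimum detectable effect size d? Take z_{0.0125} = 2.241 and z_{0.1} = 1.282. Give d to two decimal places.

For two independent groups of n = 556 each: d_min = (z_{α/2} + z_β)·√(2/n).
z-sum = 2.241 + 1.282 = 3.523.
d_min = 3.523 × √(2/556) = 3.523 × 0.0600 = 0.211.

d_min ≈ 0.21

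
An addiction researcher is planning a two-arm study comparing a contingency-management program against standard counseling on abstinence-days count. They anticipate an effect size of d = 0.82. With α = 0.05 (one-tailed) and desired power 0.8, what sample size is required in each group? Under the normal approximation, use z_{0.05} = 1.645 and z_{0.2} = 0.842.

n = 19 per group

For two independent groups with equal n: n = 2·((z_{α} + z_β) / d)².
z_{α} + z_β = 1.645 + 0.842 = 2.487.
n = 2 × (2.487 / 0.82)² = 2 × 3.033² = 2 × 9.20 = 18.4.
Round up to the next whole participant.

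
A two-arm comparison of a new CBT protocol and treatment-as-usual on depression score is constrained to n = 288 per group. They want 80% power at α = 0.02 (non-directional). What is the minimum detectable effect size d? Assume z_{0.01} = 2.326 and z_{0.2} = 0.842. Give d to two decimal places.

d_min ≈ 0.26

For two independent groups of n = 288 each: d_min = (z_{α/2} + z_β)·√(2/n).
z-sum = 2.326 + 0.842 = 3.168.
d_min = 3.168 × √(2/288) = 3.168 × 0.0833 = 0.264.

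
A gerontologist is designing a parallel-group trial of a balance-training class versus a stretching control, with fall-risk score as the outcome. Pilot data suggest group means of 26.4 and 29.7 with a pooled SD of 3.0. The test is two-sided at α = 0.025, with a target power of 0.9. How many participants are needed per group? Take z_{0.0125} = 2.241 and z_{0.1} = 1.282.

n = 21 per group

Cohen's d = |M₁ − M₂| / SD_pooled = |26.4 − 29.7| / 3.0 = 3.3 / 3.0 = 1.100.
For two independent groups with equal n: n = 2·((z_{α/2} + z_β) / d)².
z_{α/2} + z_β = 2.241 + 1.282 = 3.523.
n = 2 × (3.523 / 1.100)² = 2 × 3.203² = 2 × 10.26 = 20.5.
Round up to the next whole participant.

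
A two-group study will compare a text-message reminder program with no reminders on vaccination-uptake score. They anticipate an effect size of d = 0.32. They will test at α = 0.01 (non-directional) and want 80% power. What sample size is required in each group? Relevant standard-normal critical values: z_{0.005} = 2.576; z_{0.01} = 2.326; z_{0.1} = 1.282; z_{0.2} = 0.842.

For two independent groups with equal n: n = 2·((z_{α/2} + z_β) / d)².
z_{α/2} + z_β = 2.576 + 0.842 = 3.418.
n = 2 × (3.418 / 0.32)² = 2 × 10.681² = 2 × 114.09 = 228.2.
Round up to the next whole participant.

n = 229 per group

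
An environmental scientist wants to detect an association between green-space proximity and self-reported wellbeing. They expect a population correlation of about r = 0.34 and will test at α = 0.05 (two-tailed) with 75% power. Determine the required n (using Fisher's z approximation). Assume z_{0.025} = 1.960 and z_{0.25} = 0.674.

Fisher's z: C = ½·ln((1+r)/(1−r)) = ½·ln(2.0303) = 0.3541.
n = ((z_{α/2} + z_β)/C)² + 3.
(1.960 + 0.674) / 0.3541 = 2.634 / 0.3541 = 7.439.
n = 7.439² + 3 = 55.33 + 3 = 58.3.
Round up.

n = 59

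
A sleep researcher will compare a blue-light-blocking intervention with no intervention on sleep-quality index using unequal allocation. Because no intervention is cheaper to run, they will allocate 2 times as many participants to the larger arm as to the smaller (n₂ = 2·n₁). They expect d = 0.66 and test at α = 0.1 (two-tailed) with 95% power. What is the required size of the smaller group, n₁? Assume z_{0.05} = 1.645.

With allocation ratio k = n₂/n₁ = 2, Var(x̄₁−x̄₂) = σ²(1/n₁ + 1/(k·n₁)) = σ²·(k+1)/(k·n₁).
So n₁ = (1 + 1/k)·((z_{α/2} + z_β)/d)² = 1.500 × (3.290/0.66)².
n₁ = 1.500 × 24.85 = 37.3.
Round up: n₁ = 38, giving n₂ = 2 × 38 = 76.

n₁ = 38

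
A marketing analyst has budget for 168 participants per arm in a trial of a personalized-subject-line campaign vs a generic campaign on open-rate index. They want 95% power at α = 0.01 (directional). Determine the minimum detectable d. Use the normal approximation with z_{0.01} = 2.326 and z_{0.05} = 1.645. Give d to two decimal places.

For two independent groups of n = 168 each: d_min = (z_{α} + z_β)·√(2/n).
z-sum = 2.326 + 1.645 = 3.971.
d_min = 3.971 × √(2/168) = 3.971 × 0.1091 = 0.433.

d_min ≈ 0.43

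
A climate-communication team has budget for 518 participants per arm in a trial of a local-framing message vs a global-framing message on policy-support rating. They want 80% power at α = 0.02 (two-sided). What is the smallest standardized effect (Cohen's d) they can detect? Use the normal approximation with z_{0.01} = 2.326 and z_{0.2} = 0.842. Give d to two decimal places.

For two independent groups of n = 518 each: d_min = (z_{α/2} + z_β)·√(2/n).
z-sum = 2.326 + 0.842 = 3.168.
d_min = 3.168 × √(2/518) = 3.168 × 0.0621 = 0.197.

d_min ≈ 0.20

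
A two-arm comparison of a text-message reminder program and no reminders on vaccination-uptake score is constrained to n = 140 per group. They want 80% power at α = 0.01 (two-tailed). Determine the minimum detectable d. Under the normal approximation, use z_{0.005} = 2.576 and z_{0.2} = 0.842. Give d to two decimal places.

For two independent groups of n = 140 each: d_min = (z_{α/2} + z_β)·√(2/n).
z-sum = 2.576 + 0.842 = 3.418.
d_min = 3.418 × √(2/140) = 3.418 × 0.1195 = 0.409.

d_min ≈ 0.41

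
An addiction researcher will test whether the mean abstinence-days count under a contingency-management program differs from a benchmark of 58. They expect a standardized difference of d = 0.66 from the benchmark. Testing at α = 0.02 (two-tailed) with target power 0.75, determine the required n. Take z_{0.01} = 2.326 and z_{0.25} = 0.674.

For a one-sample test: n = ((z_{α/2} + z_β) / d)².
z_{α/2} + z_β = 2.326 + 0.674 = 3.000.
n = (3.000 / 0.66)² = 4.545² = 20.66.
Round up.

n = 21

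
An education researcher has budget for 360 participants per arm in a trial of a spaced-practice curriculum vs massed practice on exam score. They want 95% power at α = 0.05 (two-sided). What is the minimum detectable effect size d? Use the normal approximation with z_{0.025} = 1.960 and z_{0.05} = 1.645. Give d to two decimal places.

For two independent groups of n = 360 each: d_min = (z_{α/2} + z_β)·√(2/n).
z-sum = 1.960 + 1.645 = 3.605.
d_min = 3.605 × √(2/360) = 3.605 × 0.0745 = 0.269.

d_min ≈ 0.27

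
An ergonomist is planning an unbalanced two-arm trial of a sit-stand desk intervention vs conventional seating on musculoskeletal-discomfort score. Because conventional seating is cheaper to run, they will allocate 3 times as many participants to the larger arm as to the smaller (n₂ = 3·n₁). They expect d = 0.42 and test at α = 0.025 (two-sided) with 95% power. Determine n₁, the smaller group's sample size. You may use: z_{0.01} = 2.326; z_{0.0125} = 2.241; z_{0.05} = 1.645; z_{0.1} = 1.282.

n₁ = 115

With allocation ratio k = n₂/n₁ = 3, Var(x̄₁−x̄₂) = σ²(1/n₁ + 1/(k·n₁)) = σ²·(k+1)/(k·n₁).
So n₁ = (1 + 1/k)·((z_{α/2} + z_β)/d)² = 1.333 × (3.886/0.42)².
n₁ = 1.333 × 85.61 = 114.1.
Round up: n₁ = 115, giving n₂ = 3 × 115 = 345.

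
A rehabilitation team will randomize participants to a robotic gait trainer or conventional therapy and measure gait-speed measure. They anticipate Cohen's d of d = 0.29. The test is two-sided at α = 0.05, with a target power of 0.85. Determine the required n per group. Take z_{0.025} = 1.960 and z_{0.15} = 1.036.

For two independent groups with equal n: n = 2·((z_{α/2} + z_β) / d)².
z_{α/2} + z_β = 1.960 + 1.036 = 2.996.
n = 2 × (2.996 / 0.29)² = 2 × 10.331² = 2 × 106.73 = 213.5.
Round up to the next whole participant.

n = 214 per group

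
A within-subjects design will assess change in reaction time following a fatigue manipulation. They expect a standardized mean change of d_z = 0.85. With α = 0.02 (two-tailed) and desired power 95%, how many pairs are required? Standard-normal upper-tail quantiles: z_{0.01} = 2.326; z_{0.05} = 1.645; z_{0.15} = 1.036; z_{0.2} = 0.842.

For a paired (one-sample on differences) test: n = ((z_{α/2} + z_β) / d)².
z_{α/2} + z_β = 2.326 + 1.645 = 3.971.
n = (3.971 / 0.85)² = 4.672² = 21.83.
Round up.

n = 22 pairs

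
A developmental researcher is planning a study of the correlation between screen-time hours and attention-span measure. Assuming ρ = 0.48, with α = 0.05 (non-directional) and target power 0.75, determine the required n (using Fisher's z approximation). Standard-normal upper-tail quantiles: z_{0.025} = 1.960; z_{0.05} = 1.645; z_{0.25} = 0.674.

Fisher's z: C = ½·ln((1+r)/(1−r)) = ½·ln(2.8462) = 0.5230.
n = ((z_{α/2} + z_β)/C)² + 3.
(1.960 + 0.674) / 0.5230 = 2.634 / 0.5230 = 5.036.
n = 5.036² + 3 = 25.36 + 3 = 28.4.
Round up.

n = 29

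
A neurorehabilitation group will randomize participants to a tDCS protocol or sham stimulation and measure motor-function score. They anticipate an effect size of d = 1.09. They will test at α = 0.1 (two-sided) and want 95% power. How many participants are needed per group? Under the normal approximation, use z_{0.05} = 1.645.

For two independent groups with equal n: n = 2·((z_{α/2} + z_β) / d)².
z_{α/2} + z_β = 1.645 + 1.645 = 3.290.
n = 2 × (3.290 / 1.09)² = 2 × 3.018² = 2 × 9.11 = 18.2.
Round up to the next whole participant.

n = 19 per group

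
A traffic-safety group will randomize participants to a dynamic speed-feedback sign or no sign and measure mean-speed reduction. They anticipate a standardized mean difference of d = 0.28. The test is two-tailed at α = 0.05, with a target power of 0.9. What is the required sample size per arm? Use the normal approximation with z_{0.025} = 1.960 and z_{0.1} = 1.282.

For two independent groups with equal n: n = 2·((z_{α/2} + z_β) / d)².
z_{α/2} + z_β = 1.960 + 1.282 = 3.242.
n = 2 × (3.242 / 0.28)² = 2 × 11.579² = 2 × 134.06 = 268.1.
Round up to the next whole participant.

n = 269 per group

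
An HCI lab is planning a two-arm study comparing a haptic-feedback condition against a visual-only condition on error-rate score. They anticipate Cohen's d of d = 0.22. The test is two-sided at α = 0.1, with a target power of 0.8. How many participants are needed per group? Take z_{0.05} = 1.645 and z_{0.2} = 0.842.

n = 256 per group

For two independent groups with equal n: n = 2·((z_{α/2} + z_β) / d)².
z_{α/2} + z_β = 1.645 + 0.842 = 2.487.
n = 2 × (2.487 / 0.22)² = 2 × 11.305² = 2 × 127.79 = 255.6.
Round up to the next whole participant.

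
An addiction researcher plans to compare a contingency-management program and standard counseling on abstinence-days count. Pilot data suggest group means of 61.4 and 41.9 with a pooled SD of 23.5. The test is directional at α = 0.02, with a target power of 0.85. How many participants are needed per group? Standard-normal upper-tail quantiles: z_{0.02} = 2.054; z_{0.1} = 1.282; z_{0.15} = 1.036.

n = 28 per group

Cohen's d = |M₁ − M₂| / SD_pooled = |61.4 − 41.9| / 23.5 = 19.5 / 23.5 = 0.830.
For two independent groups with equal n: n = 2·((z_{α} + z_β) / d)².
z_{α} + z_β = 2.054 + 1.036 = 3.090.
n = 2 × (3.090 / 0.830)² = 2 × 3.723² = 2 × 13.86 = 27.7.
Round up to the next whole participant.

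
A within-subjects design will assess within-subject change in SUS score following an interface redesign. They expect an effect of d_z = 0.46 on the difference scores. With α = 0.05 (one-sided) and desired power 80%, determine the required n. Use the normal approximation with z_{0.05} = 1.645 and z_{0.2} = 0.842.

For a paired (one-sample on differences) test: n = ((z_{α} + z_β) / d)².
z_{α} + z_β = 1.645 + 0.842 = 2.487.
n = (2.487 / 0.46)² = 5.407² = 29.23.
Round up.

n = 30 pairs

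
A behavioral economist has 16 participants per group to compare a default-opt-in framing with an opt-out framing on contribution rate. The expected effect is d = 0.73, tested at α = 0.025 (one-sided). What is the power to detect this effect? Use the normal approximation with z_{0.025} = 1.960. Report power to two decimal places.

power ≈ 0.54

For two equal groups, power = Φ(d·√(n/2) − z_{α}).
d·√(n/2) = 0.73 × √(16/2) = 0.73 × 2.828 = 2.065.
z_β = 2.065 − 1.960 = 0.105.
Power = Φ(0.105) = 0.542.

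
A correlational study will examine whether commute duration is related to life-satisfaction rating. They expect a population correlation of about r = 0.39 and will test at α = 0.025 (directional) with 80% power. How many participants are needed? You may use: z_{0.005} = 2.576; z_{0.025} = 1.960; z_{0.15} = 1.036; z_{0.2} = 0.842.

Fisher's z: C = ½·ln((1+r)/(1−r)) = ½·ln(2.2787) = 0.4118.
n = ((z_{α} + z_β)/C)² + 3.
(1.960 + 0.842) / 0.4118 = 2.802 / 0.4118 = 6.804.
n = 6.804² + 3 = 46.30 + 3 = 49.3.
Round up.

n = 50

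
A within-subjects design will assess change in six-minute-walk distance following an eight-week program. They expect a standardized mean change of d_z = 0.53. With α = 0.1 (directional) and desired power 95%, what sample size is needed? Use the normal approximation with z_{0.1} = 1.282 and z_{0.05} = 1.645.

n = 31 pairs

For a paired (one-sample on differences) test: n = ((z_{α} + z_β) / d)².
z_{α} + z_β = 1.282 + 1.645 = 2.927.
n = (2.927 / 0.53)² = 5.523² = 30.50.
Round up.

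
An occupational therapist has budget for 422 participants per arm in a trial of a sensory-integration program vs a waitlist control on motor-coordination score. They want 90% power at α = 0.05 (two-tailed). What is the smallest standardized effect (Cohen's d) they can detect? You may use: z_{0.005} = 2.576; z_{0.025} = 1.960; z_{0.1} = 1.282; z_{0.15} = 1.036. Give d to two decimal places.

d_min ≈ 0.22

For two independent groups of n = 422 each: d_min = (z_{α/2} + z_β)·√(2/n).
z-sum = 1.960 + 1.282 = 3.242.
d_min = 3.242 × √(2/422) = 3.242 × 0.0688 = 0.223.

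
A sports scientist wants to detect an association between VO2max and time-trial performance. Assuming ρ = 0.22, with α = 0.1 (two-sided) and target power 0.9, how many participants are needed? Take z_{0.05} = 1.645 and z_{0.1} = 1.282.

n = 175

Fisher's z: C = ½·ln((1+r)/(1−r)) = ½·ln(1.5641) = 0.2237.
n = ((z_{α/2} + z_β)/C)² + 3.
(1.645 + 1.282) / 0.2237 = 2.927 / 0.2237 = 13.084.
n = 13.084² + 3 = 171.20 + 3 = 174.2.
Round up.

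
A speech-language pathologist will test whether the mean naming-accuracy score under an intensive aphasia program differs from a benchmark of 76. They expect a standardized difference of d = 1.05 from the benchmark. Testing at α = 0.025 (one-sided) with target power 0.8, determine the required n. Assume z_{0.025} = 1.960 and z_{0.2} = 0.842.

For a one-sample test: n = ((z_{α} + z_β) / d)².
z_{α} + z_β = 1.960 + 0.842 = 2.802.
n = (2.802 / 1.05)² = 2.669² = 7.12.
Round up.

n = 8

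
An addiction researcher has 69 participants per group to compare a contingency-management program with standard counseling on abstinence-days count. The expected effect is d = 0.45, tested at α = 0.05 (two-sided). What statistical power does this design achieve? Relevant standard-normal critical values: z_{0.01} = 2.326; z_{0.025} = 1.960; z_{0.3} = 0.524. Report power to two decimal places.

For two equal groups, power = Φ(d·√(n/2) − z_{α/2}).
d·√(n/2) = 0.45 × √(69/2) = 0.45 × 5.874 = 2.643.
z_β = 2.643 − 1.960 = 0.683.
Power = Φ(0.683) = 0.753.

power ≈ 0.75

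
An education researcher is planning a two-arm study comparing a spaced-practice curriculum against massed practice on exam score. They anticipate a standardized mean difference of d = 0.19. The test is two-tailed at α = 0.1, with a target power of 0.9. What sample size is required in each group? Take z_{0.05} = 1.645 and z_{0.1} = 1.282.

n = 475 per group

For two independent groups with equal n: n = 2·((z_{α/2} + z_β) / d)².
z_{α/2} + z_β = 1.645 + 1.282 = 2.927.
n = 2 × (2.927 / 0.19)² = 2 × 15.405² = 2 × 237.32 = 474.6.
Round up to the next whole participant.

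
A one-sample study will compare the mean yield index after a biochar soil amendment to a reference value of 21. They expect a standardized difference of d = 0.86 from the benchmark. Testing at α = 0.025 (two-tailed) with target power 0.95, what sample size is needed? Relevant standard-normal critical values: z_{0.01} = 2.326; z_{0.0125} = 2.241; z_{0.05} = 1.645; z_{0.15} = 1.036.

For a one-sample test: n = ((z_{α/2} + z_β) / d)².
z_{α/2} + z_β = 2.241 + 1.645 = 3.886.
n = (3.886 / 0.86)² = 4.519² = 20.42.
Round up.

n = 21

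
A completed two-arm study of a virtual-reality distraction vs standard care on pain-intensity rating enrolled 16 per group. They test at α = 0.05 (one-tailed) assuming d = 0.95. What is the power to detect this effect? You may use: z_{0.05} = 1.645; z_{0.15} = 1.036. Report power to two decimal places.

For two equal groups, power = Φ(d·√(n/2) − z_{α}).
d·√(n/2) = 0.95 × √(16/2) = 0.95 × 2.828 = 2.687.
z_β = 2.687 − 1.645 = 1.042.
Power = Φ(1.042) = 0.851.

power ≈ 0.85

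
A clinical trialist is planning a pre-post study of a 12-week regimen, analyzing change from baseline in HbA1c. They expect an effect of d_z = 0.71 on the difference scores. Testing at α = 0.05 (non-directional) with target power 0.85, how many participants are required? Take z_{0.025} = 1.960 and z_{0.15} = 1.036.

n = 18 pairs

For a paired (one-sample on differences) test: n = ((z_{α/2} + z_β) / d)².
z_{α/2} + z_β = 1.960 + 1.036 = 2.996.
n = (2.996 / 0.71)² = 4.220² = 17.81.
Round up.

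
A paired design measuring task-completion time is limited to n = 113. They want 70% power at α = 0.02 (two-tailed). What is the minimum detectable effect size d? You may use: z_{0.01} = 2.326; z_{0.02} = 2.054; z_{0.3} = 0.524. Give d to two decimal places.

For a single sample (or paired design) of n = 113: d_min = (z_{α/2} + z_β)/√n.
z-sum = 2.326 + 0.524 = 2.850.
d_min = 2.850 / √113 = 2.850 / 10.630 = 0.268.

d_min ≈ 0.27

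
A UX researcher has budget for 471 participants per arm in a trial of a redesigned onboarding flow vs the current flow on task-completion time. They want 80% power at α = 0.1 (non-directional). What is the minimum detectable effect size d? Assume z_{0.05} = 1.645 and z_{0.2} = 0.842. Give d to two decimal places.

d_min ≈ 0.16

For two independent groups of n = 471 each: d_min = (z_{α/2} + z_β)·√(2/n).
z-sum = 1.645 + 0.842 = 2.487.
d_min = 2.487 × √(2/471) = 2.487 × 0.0652 = 0.162.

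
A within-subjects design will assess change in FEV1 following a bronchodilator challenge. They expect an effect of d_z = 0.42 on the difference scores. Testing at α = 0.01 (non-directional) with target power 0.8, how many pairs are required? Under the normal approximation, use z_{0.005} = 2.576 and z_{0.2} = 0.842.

For a paired (one-sample on differences) test: n = ((z_{α/2} + z_β) / d)².
z_{α/2} + z_β = 2.576 + 0.842 = 3.418.
n = (3.418 / 0.42)² = 8.138² = 66.23.
Round up.

n = 67 pairs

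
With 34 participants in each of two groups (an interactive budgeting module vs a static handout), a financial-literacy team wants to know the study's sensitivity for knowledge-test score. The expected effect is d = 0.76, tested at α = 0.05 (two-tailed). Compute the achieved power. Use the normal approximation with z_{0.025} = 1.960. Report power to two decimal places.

power ≈ 0.88

For two equal groups, power = Φ(d·√(n/2) − z_{α/2}).
d·√(n/2) = 0.76 × √(34/2) = 0.76 × 4.123 = 3.134.
z_β = 3.134 − 1.960 = 1.174.
Power = Φ(1.174) = 0.880.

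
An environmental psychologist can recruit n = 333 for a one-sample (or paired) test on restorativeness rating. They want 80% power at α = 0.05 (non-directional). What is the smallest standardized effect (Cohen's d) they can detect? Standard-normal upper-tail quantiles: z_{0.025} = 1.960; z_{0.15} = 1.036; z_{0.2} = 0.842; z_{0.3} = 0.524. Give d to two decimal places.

d_min ≈ 0.15

For a single sample (or paired design) of n = 333: d_min = (z_{α/2} + z_β)/√n.
z-sum = 1.960 + 0.842 = 2.802.
d_min = 2.802 / √333 = 2.802 / 18.248 = 0.154.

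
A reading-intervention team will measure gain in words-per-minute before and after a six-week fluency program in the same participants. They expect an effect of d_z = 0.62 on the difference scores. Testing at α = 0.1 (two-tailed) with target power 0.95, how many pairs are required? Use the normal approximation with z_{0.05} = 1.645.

n = 29 pairs

For a paired (one-sample on differences) test: n = ((z_{α/2} + z_β) / d)².
z_{α/2} + z_β = 1.645 + 1.645 = 3.290.
n = (3.290 / 0.62)² = 5.306² = 28.16.
Round up.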